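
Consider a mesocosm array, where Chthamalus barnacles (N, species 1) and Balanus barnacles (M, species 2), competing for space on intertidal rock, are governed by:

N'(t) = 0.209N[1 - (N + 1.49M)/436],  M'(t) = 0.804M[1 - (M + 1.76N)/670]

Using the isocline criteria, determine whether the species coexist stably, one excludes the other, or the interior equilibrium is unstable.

Compare the nullcline intercepts: K1/α12 = 436/1.49 = 293 < K2 = 670; K2/α21 = 670/1.76 = 381 < K1 = 436.
Since both are reversed, neither can invade when rare; the interior point is a saddle.

unstable coexistence (outcome depends on initial conditions)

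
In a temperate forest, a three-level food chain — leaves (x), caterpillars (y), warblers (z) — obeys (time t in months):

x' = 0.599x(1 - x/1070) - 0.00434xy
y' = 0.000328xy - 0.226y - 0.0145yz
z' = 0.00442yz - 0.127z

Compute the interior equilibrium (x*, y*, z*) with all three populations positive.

x* ≈ 847, y* ≈ 28.7, z* ≈ 3.58

From dz/dt = 0: 0.00442y* = 0.127, so y* = 28.7.
From dx/dt = 0: 0.599(1 - x*/1070) = 0.00434·28.7, giving x* = 1070·(1 - 0.208) = 847.
From dy/dt = 0: 0.000328·847 - 0.226 = 0.0145z*, so z* = 0.0519/0.0145 = 3.58.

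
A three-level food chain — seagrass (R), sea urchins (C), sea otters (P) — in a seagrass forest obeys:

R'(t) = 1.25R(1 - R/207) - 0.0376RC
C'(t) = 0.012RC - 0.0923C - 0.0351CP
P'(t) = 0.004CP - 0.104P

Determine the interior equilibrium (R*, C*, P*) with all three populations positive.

R* ≈ 45.1, C* ≈ 26, P* ≈ 12.8

From dP/dt = 0: 0.004C* = 0.104, so C* = 26.
From dR/dt = 0: 1.25(1 - R*/207) = 0.0376·26, giving R* = 207·(1 - 0.782) = 45.1.
From dC/dt = 0: 0.012·45.1 - 0.0923 = 0.0351P*, so P* = 0.449/0.0351 = 12.8.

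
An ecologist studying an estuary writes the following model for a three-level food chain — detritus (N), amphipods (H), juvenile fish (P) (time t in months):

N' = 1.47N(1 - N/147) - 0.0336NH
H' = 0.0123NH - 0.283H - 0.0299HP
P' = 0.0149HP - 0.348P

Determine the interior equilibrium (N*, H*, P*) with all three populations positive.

From dP/dt = 0: 0.0149H* = 0.348, so H* = 23.4.
From dN/dt = 0: 1.47(1 - N*/147) = 0.0336·23.4, giving N* = 147·(1 - 0.534) = 68.5.
From dH/dt = 0: 0.0123·68.5 - 0.283 = 0.0299P*, so P* = 0.56/0.0299 = 18.7.

N* ≈ 68.5, H* ≈ 23.4, P* ≈ 18.7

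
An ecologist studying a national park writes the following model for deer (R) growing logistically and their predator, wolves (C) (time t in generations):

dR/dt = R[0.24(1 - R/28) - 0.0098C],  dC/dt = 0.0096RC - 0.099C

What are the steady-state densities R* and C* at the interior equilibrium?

From dC/dt = 0 with C > 0: 0.0096R* = 0.099, so R* = 10.3.
Substitute into dR/dt = 0: 0.24(1 - 10.3/28) = 0.0098C*.
The bracket is 0.632, giving C* = 0.152/0.0098 = 15.5.

R* ≈ 10.3, C* ≈ 15.5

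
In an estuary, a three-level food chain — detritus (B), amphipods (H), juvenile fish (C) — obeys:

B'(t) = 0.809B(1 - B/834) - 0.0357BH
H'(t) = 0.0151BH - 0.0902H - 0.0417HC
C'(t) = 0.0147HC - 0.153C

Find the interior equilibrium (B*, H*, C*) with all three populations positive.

B* ≈ 451, H* ≈ 10.4, C* ≈ 161

From dC/dt = 0: 0.0147H* = 0.153, so H* = 10.4.
From dB/dt = 0: 0.809(1 - B*/834) = 0.0357·10.4, giving B* = 834·(1 - 0.459) = 451.
From dH/dt = 0: 0.0151·451 - 0.0902 = 0.0417C*, so C* = 6.72/0.0417 = 161.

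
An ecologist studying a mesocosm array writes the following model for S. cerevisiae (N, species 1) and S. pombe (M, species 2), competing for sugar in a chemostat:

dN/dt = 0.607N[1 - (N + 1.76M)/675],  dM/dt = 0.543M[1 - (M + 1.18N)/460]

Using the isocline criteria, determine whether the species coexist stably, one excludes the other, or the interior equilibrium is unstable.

Compare the nullcline intercepts: K1/α12 = 675/1.76 = 384 < K2 = 460; K2/α21 = 460/1.18 = 390 < K1 = 675.
Since both are reversed, neither can invade when rare; the interior point is a saddle.

unstable coexistence (outcome depends on initial conditions)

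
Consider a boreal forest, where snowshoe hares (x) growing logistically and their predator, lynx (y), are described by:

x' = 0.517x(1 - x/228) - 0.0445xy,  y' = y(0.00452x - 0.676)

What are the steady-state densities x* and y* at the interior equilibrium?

From dy/dt = 0 with y > 0: 0.00452x* = 0.676, so x* = 150.
Substitute into dx/dt = 0: 0.517(1 - 150/228) = 0.0445y*.
The bracket is 0.344, giving y* = 0.178/0.0445 = 4.

x* ≈ 150, y* ≈ 4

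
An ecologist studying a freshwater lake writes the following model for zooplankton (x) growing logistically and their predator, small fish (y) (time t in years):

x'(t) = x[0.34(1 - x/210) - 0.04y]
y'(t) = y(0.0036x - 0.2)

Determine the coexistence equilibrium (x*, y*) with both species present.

x* ≈ 55.6, y* ≈ 6.25

From dy/dt = 0 with y > 0: 0.0036x* = 0.2, so x* = 55.6.
Substitute into dx/dt = 0: 0.34(1 - 55.6/210) = 0.04y*.
The bracket is 0.735, giving y* = 0.25/0.04 = 6.25.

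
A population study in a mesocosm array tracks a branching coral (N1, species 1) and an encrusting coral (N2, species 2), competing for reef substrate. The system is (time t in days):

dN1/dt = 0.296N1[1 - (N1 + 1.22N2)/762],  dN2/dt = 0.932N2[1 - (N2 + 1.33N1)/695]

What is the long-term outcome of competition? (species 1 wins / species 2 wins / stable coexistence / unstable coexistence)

Compare the nullcline intercepts: K1/α12 = 762/1.22 = 625 < K2 = 695; K2/α21 = 695/1.33 = 523 < K1 = 762.
Since both are reversed, neither can invade when rare; the interior point is a saddle.

unstable coexistence (outcome depends on initial conditions)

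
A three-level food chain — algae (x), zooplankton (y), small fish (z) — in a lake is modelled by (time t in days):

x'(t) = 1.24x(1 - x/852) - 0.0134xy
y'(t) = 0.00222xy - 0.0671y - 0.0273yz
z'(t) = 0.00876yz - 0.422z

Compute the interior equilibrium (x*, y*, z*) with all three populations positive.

From dz/dt = 0: 0.00876y* = 0.422, so y* = 48.2.
From dx/dt = 0: 1.24(1 - x*/852) = 0.0134·48.2, giving x* = 852·(1 - 0.521) = 408.
From dy/dt = 0: 0.00222·408 - 0.0671 = 0.0273z*, so z* = 0.84/0.0273 = 30.8.

x* ≈ 408, y* ≈ 48.2, z* ≈ 30.8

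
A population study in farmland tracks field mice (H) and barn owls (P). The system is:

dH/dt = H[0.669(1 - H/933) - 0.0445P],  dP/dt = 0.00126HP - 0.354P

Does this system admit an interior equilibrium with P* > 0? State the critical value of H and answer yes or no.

Threshold H = 281; K > 281, so yes, the predator persists.

The predator equation gives dP/dt > 0 only when H > 0.354/0.00126 = 281.
Without the predator, H → K = 933. Since 933 > 281, the predator can invade and persist.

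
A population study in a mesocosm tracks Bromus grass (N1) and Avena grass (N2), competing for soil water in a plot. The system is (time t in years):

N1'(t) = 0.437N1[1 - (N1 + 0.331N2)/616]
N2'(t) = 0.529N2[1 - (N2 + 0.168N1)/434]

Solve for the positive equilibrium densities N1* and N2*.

N1* ≈ 500, N2* ≈ 350

Setting both brackets to zero gives the nullclines N1 + 0.331N2 = 616 and 0.168N1 + N2 = 434.
Substituting N2 = 434 - 0.168N1 into the first: N1(1 - 0.331·0.168) = 616 - 0.331·434.
So N1* = 472/0.944 = 500, and then N2* = 434 - 0.168·500 = 350.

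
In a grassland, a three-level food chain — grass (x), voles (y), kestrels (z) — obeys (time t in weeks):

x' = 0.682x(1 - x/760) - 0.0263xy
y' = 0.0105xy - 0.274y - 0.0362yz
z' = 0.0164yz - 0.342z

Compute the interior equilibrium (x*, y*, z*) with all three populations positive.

x* ≈ 149, y* ≈ 20.9, z* ≈ 35.6

From dz/dt = 0: 0.0164y* = 0.342, so y* = 20.9.
From dx/dt = 0: 0.682(1 - x*/760) = 0.0263·20.9, giving x* = 760·(1 - 0.804) = 149.
From dy/dt = 0: 0.0105·149 - 0.274 = 0.0362z*, so z* = 1.29/0.0362 = 35.6.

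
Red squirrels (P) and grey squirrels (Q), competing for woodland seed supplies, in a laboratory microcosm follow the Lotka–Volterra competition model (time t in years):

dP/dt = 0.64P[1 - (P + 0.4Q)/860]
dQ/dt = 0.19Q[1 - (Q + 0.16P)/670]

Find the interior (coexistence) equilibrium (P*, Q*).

P* ≈ 632, Q* ≈ 569

Setting both brackets to zero gives the nullclines P + 0.4Q = 860 and 0.16P + Q = 670.
Substituting Q = 670 - 0.16P into the first: P(1 - 0.4·0.16) = 860 - 0.4·670.
So P* = 592/0.936 = 632, and then Q* = 670 - 0.16·632 = 569.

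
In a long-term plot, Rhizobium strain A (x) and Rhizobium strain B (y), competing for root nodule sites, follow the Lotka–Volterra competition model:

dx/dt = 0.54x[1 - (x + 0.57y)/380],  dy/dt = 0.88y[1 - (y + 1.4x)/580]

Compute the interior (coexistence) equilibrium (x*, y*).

Setting both brackets to zero gives the nullclines x + 0.57y = 380 and 1.4x + y = 580.
Substituting y = 580 - 1.4x into the first: x(1 - 0.57·1.4) = 380 - 0.57·580.
So x* = 49.4/0.202 = 245, and then y* = 580 - 1.4·245 = 238.

x* ≈ 245, y* ≈ 238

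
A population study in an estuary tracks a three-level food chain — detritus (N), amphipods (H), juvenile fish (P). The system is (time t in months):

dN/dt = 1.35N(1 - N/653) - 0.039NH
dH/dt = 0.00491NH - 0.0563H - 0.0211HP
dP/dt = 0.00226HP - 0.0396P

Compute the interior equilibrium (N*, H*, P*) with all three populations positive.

N* ≈ 322, H* ≈ 17.5, P* ≈ 72.4

From dP/dt = 0: 0.00226H* = 0.0396, so H* = 17.5.
From dN/dt = 0: 1.35(1 - N*/653) = 0.039·17.5, giving N* = 653·(1 - 0.506) = 322.
From dH/dt = 0: 0.00491·322 - 0.0563 = 0.0211P*, so P* = 1.53/0.0211 = 72.4.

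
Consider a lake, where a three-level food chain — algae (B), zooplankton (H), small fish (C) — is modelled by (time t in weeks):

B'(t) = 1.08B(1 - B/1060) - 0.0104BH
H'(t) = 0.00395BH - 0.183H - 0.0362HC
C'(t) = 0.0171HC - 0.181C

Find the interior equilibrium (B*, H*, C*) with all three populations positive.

From dC/dt = 0: 0.0171H* = 0.181, so H* = 10.6.
From dB/dt = 0: 1.08(1 - B*/1060) = 0.0104·10.6, giving B* = 1060·(1 - 0.102) = 952.
From dH/dt = 0: 0.00395·952 - 0.183 = 0.0362C*, so C* = 3.58/0.0362 = 98.8.

B* ≈ 952, H* ≈ 10.6, C* ≈ 98.8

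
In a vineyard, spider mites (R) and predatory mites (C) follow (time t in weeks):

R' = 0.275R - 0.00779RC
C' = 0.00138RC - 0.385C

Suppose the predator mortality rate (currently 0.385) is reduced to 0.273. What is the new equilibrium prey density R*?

R* ≈ 198

At the interior fixed point, setting dC/dt = 0 with C > 0 fixes R* = (predator death rate)/(RC coefficient) — independent of the other coefficients.
With the change, R* = 0.273/0.00138 = 198; it falls from 279.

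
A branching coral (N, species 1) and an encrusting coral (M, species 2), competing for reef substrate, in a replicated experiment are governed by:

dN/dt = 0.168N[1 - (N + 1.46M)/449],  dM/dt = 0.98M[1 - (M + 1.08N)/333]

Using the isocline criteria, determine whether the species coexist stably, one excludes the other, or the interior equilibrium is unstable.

unstable coexistence (outcome depends on initial conditions)

Compare the nullcline intercepts: K1/α12 = 449/1.46 = 308 < K2 = 333; K2/α21 = 333/1.08 = 308 < K1 = 449.
Since both are reversed, neither can invade when rare; the interior point is a saddle.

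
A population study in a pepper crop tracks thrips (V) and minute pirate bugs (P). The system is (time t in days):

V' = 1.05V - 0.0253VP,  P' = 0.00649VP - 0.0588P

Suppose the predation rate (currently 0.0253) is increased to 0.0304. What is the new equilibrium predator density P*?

At the interior fixed point, setting dV/dt = 0 with V > 0 fixes P* = (prey growth rate)/(VP coefficient) — independent of the other coefficients.
With the change, P* = 1.05/0.0304 = 34.5; it falls from 41.5.

P* ≈ 34.5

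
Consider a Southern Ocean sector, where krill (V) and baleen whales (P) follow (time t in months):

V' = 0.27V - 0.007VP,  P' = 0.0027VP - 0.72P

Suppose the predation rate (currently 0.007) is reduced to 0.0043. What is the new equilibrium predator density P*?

P* ≈ 62.8

At the interior fixed point, setting dV/dt = 0 with V > 0 fixes P* = (prey growth rate)/(VP coefficient) — independent of the other coefficients.
With the change, P* = 0.27/0.0043 = 62.8; it rises from 38.6.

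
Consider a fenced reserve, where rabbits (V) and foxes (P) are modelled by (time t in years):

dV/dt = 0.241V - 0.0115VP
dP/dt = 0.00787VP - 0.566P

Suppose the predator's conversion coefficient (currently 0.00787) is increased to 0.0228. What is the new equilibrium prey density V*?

At the interior fixed point, setting dP/dt = 0 with P > 0 fixes V* = (predator death rate)/(VP coefficient) — independent of the other coefficients.
With the change, V* = 0.566/0.0228 = 24.8; it falls from 71.9.

V* ≈ 24.8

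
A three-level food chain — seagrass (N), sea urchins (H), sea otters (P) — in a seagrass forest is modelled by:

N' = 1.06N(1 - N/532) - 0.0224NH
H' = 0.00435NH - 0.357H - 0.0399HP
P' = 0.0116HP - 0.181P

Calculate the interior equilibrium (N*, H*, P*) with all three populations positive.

From dP/dt = 0: 0.0116H* = 0.181, so H* = 15.6.
From dN/dt = 0: 1.06(1 - N*/532) = 0.0224·15.6, giving N* = 532·(1 - 0.33) = 357.
From dH/dt = 0: 0.00435·357 - 0.357 = 0.0399P*, so P* = 1.19/0.0399 = 29.9.

N* ≈ 357, H* ≈ 15.6, P* ≈ 29.9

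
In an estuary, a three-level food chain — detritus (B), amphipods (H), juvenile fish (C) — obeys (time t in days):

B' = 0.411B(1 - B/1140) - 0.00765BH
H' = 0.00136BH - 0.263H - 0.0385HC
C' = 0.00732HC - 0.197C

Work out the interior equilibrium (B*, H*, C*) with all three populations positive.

From dC/dt = 0: 0.00732H* = 0.197, so H* = 26.9.
From dB/dt = 0: 0.411(1 - B*/1140) = 0.00765·26.9, giving B* = 1140·(1 - 0.501) = 569.
From dH/dt = 0: 0.00136·569 - 0.263 = 0.0385C*, so C* = 0.511/0.0385 = 13.3.

B* ≈ 569, H* ≈ 26.9, C* ≈ 13.3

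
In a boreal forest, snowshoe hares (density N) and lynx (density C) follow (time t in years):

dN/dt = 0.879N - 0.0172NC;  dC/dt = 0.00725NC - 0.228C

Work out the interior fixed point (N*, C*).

Set dC/dt = 0 with C > 0: 0.00725N - 0.228 = 0, so N* = 0.228/0.00725 = 31.4.
Set dN/dt = 0 with N > 0: 0.879 - 0.0172C = 0, so C* = 0.879/0.0172 = 51.1.

N* ≈ 31.4, C* ≈ 51.1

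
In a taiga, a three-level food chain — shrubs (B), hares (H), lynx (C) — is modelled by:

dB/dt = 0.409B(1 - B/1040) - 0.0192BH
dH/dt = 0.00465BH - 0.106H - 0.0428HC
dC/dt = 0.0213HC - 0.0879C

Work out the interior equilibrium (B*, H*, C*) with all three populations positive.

B* ≈ 839, H* ≈ 4.13, C* ≈ 88.6

From dC/dt = 0: 0.0213H* = 0.0879, so H* = 4.13.
From dB/dt = 0: 0.409(1 - B*/1040) = 0.0192·4.13, giving B* = 1040·(1 - 0.194) = 839.
From dH/dt = 0: 0.00465·839 - 0.106 = 0.0428C*, so C* = 3.79/0.0428 = 88.6.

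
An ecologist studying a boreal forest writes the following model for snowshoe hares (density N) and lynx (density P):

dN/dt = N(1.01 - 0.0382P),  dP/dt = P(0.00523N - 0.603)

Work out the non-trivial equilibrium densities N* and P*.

N* ≈ 115, P* ≈ 26.4

Set dP/dt = 0 with P > 0: 0.00523N - 0.603 = 0, so N* = 0.603/0.00523 = 115.
Set dN/dt = 0 with N > 0: 1.01 - 0.0382P = 0, so P* = 1.01/0.0382 = 26.4.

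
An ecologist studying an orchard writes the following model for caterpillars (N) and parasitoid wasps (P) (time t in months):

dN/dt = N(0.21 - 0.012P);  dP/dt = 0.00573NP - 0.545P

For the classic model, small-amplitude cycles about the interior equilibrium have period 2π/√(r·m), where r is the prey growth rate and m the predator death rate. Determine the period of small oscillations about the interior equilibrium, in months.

Here r = 0.21 and m = 0.545, so r·m = 0.114.
ω = √0.114 = 0.338 per month, hence T = 2π/ω ≈ 18.6 months.

T ≈ 18.6 months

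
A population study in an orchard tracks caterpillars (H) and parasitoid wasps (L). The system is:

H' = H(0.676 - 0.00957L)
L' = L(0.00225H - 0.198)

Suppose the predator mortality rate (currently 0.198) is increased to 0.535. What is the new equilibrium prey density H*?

At the interior fixed point, setting dL/dt = 0 with L > 0 fixes H* = (predator death rate)/(HL coefficient) — independent of the other coefficients.
With the change, H* = 0.535/0.00225 = 238; it rises from 88.

H* ≈ 238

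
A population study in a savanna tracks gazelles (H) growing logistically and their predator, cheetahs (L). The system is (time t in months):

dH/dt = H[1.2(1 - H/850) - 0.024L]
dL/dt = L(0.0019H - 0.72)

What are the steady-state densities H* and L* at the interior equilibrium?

From dL/dt = 0 with L > 0: 0.0019H* = 0.72, so H* = 379.
Substitute into dH/dt = 0: 1.2(1 - 379/850) = 0.024L*.
The bracket is 0.554, giving L* = 0.665/0.024 = 27.7.

H* ≈ 379, L* ≈ 27.7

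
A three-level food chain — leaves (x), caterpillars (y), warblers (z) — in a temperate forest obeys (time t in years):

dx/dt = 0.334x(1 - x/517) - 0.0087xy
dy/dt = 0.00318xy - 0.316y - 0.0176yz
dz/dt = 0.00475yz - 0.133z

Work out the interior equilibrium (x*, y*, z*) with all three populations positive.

x* ≈ 140, y* ≈ 28, z* ≈ 7.33

From dz/dt = 0: 0.00475y* = 0.133, so y* = 28.
From dx/dt = 0: 0.334(1 - x*/517) = 0.0087·28, giving x* = 517·(1 - 0.729) = 140.
From dy/dt = 0: 0.00318·140 - 0.316 = 0.0176z*, so z* = 0.129/0.0176 = 7.33.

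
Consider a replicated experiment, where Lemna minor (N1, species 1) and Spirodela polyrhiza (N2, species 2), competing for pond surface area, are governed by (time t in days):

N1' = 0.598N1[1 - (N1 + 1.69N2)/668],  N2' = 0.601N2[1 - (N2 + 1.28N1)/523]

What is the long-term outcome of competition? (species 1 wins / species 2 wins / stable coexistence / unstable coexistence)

Compare the nullcline intercepts: K1/α12 = 668/1.69 = 395 < K2 = 523; K2/α21 = 523/1.28 = 409 < K1 = 668.
Since both are reversed, neither can invade when rare; the interior point is a saddle.

unstable coexistence (outcome depends on initial conditions)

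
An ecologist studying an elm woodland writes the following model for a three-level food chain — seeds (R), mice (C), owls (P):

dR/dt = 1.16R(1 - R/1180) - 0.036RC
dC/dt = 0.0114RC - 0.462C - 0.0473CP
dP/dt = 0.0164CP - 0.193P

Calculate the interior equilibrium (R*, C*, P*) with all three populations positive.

R* ≈ 749, C* ≈ 11.8, P* ≈ 171

From dP/dt = 0: 0.0164C* = 0.193, so C* = 11.8.
From dR/dt = 0: 1.16(1 - R*/1180) = 0.036·11.8, giving R* = 1180·(1 - 0.365) = 749.
From dC/dt = 0: 0.0114·749 - 0.462 = 0.0473P*, so P* = 8.08/0.0473 = 171.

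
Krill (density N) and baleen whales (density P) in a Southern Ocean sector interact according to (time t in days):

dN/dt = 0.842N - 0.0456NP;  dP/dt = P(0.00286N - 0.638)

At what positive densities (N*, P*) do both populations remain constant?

N* ≈ 223, P* ≈ 18.5

Set dP/dt = 0 with P > 0: 0.00286N - 0.638 = 0, so N* = 0.638/0.00286 = 223.
Set dN/dt = 0 with N > 0: 0.842 - 0.0456P = 0, so P* = 0.842/0.0456 = 18.5.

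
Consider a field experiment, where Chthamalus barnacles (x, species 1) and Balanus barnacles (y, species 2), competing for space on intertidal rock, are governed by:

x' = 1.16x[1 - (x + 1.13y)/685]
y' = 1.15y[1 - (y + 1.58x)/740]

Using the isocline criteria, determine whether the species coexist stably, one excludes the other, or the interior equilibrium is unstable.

unstable coexistence (outcome depends on initial conditions)

Compare the nullcline intercepts: K1/α12 = 685/1.13 = 606 < K2 = 740; K2/α21 = 740/1.58 = 468 < K1 = 685.
Since both are reversed, neither can invade when rare; the interior point is a saddle.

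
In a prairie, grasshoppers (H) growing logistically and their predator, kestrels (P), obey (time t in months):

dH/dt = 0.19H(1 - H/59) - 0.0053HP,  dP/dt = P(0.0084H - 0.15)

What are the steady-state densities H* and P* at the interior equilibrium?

H* ≈ 17.9, P* ≈ 25

From dP/dt = 0 with P > 0: 0.0084H* = 0.15, so H* = 17.9.
Substitute into dH/dt = 0: 0.19(1 - 17.9/59) = 0.0053P*.
The bracket is 0.697, giving P* = 0.132/0.0053 = 25.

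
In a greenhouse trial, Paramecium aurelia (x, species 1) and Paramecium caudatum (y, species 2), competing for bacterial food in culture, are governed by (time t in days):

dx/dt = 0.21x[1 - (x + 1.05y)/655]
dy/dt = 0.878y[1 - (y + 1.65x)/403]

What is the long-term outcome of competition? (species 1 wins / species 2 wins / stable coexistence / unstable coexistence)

Compare the nullcline intercepts: K1/α12 = 655/1.05 = 624 > K2 = 403; K2/α21 = 403/1.65 = 244 < K1 = 655.
Since the inequalities point opposite ways, species 1 can invade but species 2 cannot.

species 1 excludes species 2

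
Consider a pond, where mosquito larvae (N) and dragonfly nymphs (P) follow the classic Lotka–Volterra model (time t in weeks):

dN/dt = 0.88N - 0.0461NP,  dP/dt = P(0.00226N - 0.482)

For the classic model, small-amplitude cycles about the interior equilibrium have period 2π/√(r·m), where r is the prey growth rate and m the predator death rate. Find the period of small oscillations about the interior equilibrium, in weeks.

Here r = 0.88 and m = 0.482, so r·m = 0.424.
ω = √0.424 = 0.651 per week, hence T = 2π/ω ≈ 9.65 weeks.

T ≈ 9.65 weeks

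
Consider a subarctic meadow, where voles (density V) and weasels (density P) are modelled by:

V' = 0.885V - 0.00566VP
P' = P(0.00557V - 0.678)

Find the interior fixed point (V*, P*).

V* ≈ 122, P* ≈ 156

Set dP/dt = 0 with P > 0: 0.00557V - 0.678 = 0, so V* = 0.678/0.00557 = 122.
Set dV/dt = 0 with V > 0: 0.885 - 0.00566P = 0, so P* = 0.885/0.00566 = 156.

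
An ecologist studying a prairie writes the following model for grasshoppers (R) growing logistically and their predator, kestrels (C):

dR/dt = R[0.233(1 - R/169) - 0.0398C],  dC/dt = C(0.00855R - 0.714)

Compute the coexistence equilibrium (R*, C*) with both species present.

R* ≈ 83.5, C* ≈ 2.96

From dC/dt = 0 with C > 0: 0.00855R* = 0.714, so R* = 83.5.
Substitute into dR/dt = 0: 0.233(1 - 83.5/169) = 0.0398C*.
The bracket is 0.506, giving C* = 0.118/0.0398 = 2.96.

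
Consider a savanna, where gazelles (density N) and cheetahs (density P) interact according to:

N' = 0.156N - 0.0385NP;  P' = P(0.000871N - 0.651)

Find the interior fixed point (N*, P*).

Set dP/dt = 0 with P > 0: 0.000871N - 0.651 = 0, so N* = 0.651/0.000871 = 747.
Set dN/dt = 0 with N > 0: 0.156 - 0.0385P = 0, so P* = 0.156/0.0385 = 4.05.

N* ≈ 747, P* ≈ 4.05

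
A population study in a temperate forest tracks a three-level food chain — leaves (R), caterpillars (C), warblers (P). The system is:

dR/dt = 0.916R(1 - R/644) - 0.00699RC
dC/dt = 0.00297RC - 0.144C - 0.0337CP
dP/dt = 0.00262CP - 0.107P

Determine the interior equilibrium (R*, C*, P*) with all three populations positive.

From dP/dt = 0: 0.00262C* = 0.107, so C* = 40.8.
From dR/dt = 0: 0.916(1 - R*/644) = 0.00699·40.8, giving R* = 644·(1 - 0.312) = 443.
From dC/dt = 0: 0.00297·443 - 0.144 = 0.0337P*, so P* = 1.17/0.0337 = 34.8.

R* ≈ 443, C* ≈ 40.8, P* ≈ 34.8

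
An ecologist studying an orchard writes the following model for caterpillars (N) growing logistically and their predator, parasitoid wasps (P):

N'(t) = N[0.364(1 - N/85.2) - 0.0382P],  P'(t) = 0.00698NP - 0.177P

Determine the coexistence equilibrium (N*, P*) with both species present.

From dP/dt = 0 with P > 0: 0.00698N* = 0.177, so N* = 25.4.
Substitute into dN/dt = 0: 0.364(1 - 25.4/85.2) = 0.0382P*.
The bracket is 0.702, giving P* = 0.256/0.0382 = 6.69.

N* ≈ 25.4, P* ≈ 6.69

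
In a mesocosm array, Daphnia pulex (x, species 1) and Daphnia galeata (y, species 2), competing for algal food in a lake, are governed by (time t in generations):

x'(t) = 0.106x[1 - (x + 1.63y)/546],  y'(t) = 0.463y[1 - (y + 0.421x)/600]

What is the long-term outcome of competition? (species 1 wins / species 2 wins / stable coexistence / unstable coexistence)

Compare the nullcline intercepts: K1/α12 = 546/1.63 = 335 < K2 = 600; K2/α21 = 600/0.421 = 1430 > K1 = 546.
Since the inequalities point opposite ways, species 2 can invade but species 1 cannot.

species 2 excludes species 1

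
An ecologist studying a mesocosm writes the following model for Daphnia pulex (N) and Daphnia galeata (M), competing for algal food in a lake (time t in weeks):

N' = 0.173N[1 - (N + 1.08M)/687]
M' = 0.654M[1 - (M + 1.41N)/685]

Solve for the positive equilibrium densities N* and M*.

N* ≈ 101, M* ≈ 543

Setting both brackets to zero gives the nullclines N + 1.08M = 687 and 1.41N + M = 685.
Substituting M = 685 - 1.41N into the first: N(1 - 1.08·1.41) = 687 - 1.08·685.
So N* = -52.8/-0.523 = 101, and then M* = 685 - 1.41·101 = 543.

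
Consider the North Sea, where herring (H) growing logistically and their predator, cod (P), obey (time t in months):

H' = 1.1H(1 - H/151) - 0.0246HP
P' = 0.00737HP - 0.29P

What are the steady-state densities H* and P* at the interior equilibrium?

From dP/dt = 0 with P > 0: 0.00737H* = 0.29, so H* = 39.3.
Substitute into dH/dt = 0: 1.1(1 - 39.3/151) = 0.0246P*.
The bracket is 0.739, giving P* = 0.813/0.0246 = 33.1.

H* ≈ 39.3, P* ≈ 33.1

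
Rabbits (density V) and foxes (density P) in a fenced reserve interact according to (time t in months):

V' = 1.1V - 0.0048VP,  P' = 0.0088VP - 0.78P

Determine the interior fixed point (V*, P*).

Set dP/dt = 0 with P > 0: 0.0088V - 0.78 = 0, so V* = 0.78/0.0088 = 88.6.
Set dV/dt = 0 with V > 0: 1.1 - 0.0048P = 0, so P* = 1.1/0.0048 = 229.

V* ≈ 88.6, P* ≈ 229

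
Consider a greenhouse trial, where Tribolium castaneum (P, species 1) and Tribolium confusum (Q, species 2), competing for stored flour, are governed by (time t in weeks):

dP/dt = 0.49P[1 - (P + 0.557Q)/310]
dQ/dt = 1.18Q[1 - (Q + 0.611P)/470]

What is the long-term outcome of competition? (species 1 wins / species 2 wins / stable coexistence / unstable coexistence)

stable coexistence

Compare the nullcline intercepts: K1/α12 = 310/0.557 = 557 > K2 = 470; K2/α21 = 470/0.611 = 769 > K1 = 310.
Since both inequalities hold, each species can invade when rare, so the interior equilibrium is stable.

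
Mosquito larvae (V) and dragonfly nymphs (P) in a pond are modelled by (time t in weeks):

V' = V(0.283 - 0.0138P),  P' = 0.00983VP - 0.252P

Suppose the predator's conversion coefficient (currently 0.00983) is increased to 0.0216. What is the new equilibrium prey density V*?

At the interior fixed point, setting dP/dt = 0 with P > 0 fixes V* = (predator death rate)/(VP coefficient) — independent of the other coefficients.
With the change, V* = 0.252/0.0216 = 11.7; it falls from 25.6.

V* ≈ 11.7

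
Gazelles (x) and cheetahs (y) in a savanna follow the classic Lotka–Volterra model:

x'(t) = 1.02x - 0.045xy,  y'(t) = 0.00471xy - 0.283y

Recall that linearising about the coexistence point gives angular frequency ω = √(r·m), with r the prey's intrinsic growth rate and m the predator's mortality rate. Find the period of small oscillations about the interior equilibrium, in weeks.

T ≈ 11.7 weeks

Here r = 1.02 and m = 0.283, so r·m = 0.289.
ω = √0.289 = 0.537 per week, hence T = 2π/ω ≈ 11.7 weeks.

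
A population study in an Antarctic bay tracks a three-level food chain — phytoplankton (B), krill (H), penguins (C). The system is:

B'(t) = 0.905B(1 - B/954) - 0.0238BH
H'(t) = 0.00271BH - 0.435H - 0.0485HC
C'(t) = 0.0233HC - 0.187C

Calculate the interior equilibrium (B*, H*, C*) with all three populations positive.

From dC/dt = 0: 0.0233H* = 0.187, so H* = 8.03.
From dB/dt = 0: 0.905(1 - B*/954) = 0.0238·8.03, giving B* = 954·(1 - 0.211) = 753.
From dH/dt = 0: 0.00271·753 - 0.435 = 0.0485C*, so C* = 1.6/0.0485 = 33.1.

B* ≈ 753, H* ≈ 8.03, C* ≈ 33.1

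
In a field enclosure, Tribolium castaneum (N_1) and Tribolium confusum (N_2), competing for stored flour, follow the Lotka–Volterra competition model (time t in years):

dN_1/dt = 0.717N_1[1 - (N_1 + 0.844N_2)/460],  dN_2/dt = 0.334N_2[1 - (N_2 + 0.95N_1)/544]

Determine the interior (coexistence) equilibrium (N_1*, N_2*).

Setting both brackets to zero gives the nullclines N_1 + 0.844N_2 = 460 and 0.95N_1 + N_2 = 544.
Substituting N_2 = 544 - 0.95N_1 into the first: N_1(1 - 0.844·0.95) = 460 - 0.844·544.
So N_1* = 0.864/0.198 = 4.36, and then N_2* = 544 - 0.95·4.36 = 540.

N_1* ≈ 4.36, N_2* ≈ 540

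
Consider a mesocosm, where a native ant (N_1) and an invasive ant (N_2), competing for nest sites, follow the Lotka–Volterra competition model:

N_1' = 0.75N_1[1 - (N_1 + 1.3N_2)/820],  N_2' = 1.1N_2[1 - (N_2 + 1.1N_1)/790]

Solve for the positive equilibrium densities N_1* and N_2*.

N_1* ≈ 481, N_2* ≈ 260

Setting both brackets to zero gives the nullclines N_1 + 1.3N_2 = 820 and 1.1N_1 + N_2 = 790.
Substituting N_2 = 790 - 1.1N_1 into the first: N_1(1 - 1.3·1.1) = 820 - 1.3·790.
So N_1* = -207/-0.43 = 481, and then N_2* = 790 - 1.1·481 = 260.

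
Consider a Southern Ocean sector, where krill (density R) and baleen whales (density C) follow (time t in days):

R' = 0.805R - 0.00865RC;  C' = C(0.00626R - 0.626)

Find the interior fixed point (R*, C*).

R* ≈ 100, C* ≈ 93.1

Set dC/dt = 0 with C > 0: 0.00626R - 0.626 = 0, so R* = 0.626/0.00626 = 100.
Set dR/dt = 0 with R > 0: 0.805 - 0.00865C = 0, so C* = 0.805/0.00865 = 93.1.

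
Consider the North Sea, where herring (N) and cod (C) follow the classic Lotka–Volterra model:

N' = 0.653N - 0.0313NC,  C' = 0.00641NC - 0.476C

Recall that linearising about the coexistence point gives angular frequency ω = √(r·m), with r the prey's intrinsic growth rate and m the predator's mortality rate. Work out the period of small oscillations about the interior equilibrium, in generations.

T ≈ 11.3 generations

Here r = 0.653 and m = 0.476, so r·m = 0.311.
ω = √0.311 = 0.558 per generation, hence T = 2π/ω ≈ 11.3 generations.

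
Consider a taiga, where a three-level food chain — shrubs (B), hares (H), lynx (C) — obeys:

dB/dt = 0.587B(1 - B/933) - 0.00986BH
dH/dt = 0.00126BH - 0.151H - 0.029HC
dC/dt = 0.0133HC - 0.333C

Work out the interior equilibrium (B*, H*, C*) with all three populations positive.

B* ≈ 541, H* ≈ 25, C* ≈ 18.3

From dC/dt = 0: 0.0133H* = 0.333, so H* = 25.
From dB/dt = 0: 0.587(1 - B*/933) = 0.00986·25, giving B* = 933·(1 - 0.421) = 541.
From dH/dt = 0: 0.00126·541 - 0.151 = 0.029C*, so C* = 0.53/0.029 = 18.3.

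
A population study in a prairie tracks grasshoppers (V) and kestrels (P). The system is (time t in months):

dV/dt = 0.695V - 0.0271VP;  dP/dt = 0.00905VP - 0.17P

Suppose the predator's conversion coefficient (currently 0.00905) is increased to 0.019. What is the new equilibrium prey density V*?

V* ≈ 8.95

At the interior fixed point, setting dP/dt = 0 with P > 0 fixes V* = (predator death rate)/(VP coefficient) — independent of the other coefficients.
With the change, V* = 0.17/0.019 = 8.95; it falls from 18.8.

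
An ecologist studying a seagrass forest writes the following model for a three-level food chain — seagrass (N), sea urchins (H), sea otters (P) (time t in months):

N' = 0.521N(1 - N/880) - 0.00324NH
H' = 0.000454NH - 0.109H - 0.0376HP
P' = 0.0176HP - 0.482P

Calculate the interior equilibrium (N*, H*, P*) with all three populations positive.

N* ≈ 730, H* ≈ 27.4, P* ≈ 5.92

From dP/dt = 0: 0.0176H* = 0.482, so H* = 27.4.
From dN/dt = 0: 0.521(1 - N*/880) = 0.00324·27.4, giving N* = 880·(1 - 0.17) = 730.
From dH/dt = 0: 0.000454·730 - 0.109 = 0.0376P*, so P* = 0.222/0.0376 = 5.92.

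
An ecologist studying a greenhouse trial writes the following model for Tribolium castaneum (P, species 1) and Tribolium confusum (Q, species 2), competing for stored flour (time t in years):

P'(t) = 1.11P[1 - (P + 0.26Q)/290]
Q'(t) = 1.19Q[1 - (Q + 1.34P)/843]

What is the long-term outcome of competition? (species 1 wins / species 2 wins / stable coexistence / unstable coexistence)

stable coexistence

Compare the nullcline intercepts: K1/α12 = 290/0.26 = 1120 > K2 = 843; K2/α21 = 843/1.34 = 629 > K1 = 290.
Since both inequalities hold, each species can invade when rare, so the interior equilibrium is stable.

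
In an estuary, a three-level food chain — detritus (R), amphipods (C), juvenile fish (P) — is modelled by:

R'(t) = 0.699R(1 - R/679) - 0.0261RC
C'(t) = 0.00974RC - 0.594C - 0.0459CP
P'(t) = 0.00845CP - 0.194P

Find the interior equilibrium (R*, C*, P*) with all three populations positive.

From dP/dt = 0: 0.00845C* = 0.194, so C* = 23.
From dR/dt = 0: 0.699(1 - R*/679) = 0.0261·23, giving R* = 679·(1 - 0.857) = 96.9.
From dC/dt = 0: 0.00974·96.9 - 0.594 = 0.0459P*, so P* = 0.35/0.0459 = 7.63.

R* ≈ 96.9, C* ≈ 23, P* ≈ 7.63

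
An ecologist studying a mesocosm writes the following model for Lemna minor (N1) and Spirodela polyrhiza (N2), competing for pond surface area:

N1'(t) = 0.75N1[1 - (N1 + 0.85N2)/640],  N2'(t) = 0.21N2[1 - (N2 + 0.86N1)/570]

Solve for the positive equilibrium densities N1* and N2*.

Setting both brackets to zero gives the nullclines N1 + 0.85N2 = 640 and 0.86N1 + N2 = 570.
Substituting N2 = 570 - 0.86N1 into the first: N1(1 - 0.85·0.86) = 640 - 0.85·570.
So N1* = 156/0.269 = 578, and then N2* = 570 - 0.86·578 = 72.9.

N1* ≈ 578, N2* ≈ 72.9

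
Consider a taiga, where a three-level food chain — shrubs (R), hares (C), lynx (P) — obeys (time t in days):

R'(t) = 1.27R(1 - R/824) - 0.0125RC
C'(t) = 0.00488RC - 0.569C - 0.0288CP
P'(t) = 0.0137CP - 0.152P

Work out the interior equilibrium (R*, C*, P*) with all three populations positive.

R* ≈ 734, C* ≈ 11.1, P* ≈ 105

From dP/dt = 0: 0.0137C* = 0.152, so C* = 11.1.
From dR/dt = 0: 1.27(1 - R*/824) = 0.0125·11.1, giving R* = 824·(1 - 0.109) = 734.
From dC/dt = 0: 0.00488·734 - 0.569 = 0.0288P*, so P* = 3.01/0.0288 = 105.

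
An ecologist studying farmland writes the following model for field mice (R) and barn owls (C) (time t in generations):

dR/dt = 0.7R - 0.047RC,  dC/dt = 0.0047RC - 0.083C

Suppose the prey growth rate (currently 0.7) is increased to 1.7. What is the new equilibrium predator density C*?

At the interior fixed point, setting dR/dt = 0 with R > 0 fixes C* = (prey growth rate)/(RC coefficient) — independent of the other coefficients.
With the change, C* = 1.7/0.047 = 36.2; it rises from 14.9.

C* ≈ 36.2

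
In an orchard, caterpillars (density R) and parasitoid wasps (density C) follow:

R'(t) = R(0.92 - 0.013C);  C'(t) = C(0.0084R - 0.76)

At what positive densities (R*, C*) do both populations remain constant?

R* ≈ 90.5, C* ≈ 70.8

Set dC/dt = 0 with C > 0: 0.0084R - 0.76 = 0, so R* = 0.76/0.0084 = 90.5.
Set dR/dt = 0 with R > 0: 0.92 - 0.013C = 0, so C* = 0.92/0.013 = 70.8.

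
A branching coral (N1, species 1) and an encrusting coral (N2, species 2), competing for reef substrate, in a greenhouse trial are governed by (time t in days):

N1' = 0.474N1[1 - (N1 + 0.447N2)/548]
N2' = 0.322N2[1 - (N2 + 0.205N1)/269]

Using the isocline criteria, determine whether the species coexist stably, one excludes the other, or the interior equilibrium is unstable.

Compare the nullcline intercepts: K1/α12 = 548/0.447 = 1230 > K2 = 269; K2/α21 = 269/0.205 = 1310 > K1 = 548.
Since both inequalities hold, each species can invade when rare, so the interior equilibrium is stable.

stable coexistence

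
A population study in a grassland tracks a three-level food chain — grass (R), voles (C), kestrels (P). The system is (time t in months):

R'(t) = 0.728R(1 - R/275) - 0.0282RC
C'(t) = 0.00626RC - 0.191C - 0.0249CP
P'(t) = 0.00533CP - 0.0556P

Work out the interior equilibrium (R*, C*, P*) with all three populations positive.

From dP/dt = 0: 0.00533C* = 0.0556, so C* = 10.4.
From dR/dt = 0: 0.728(1 - R*/275) = 0.0282·10.4, giving R* = 275·(1 - 0.404) = 164.
From dC/dt = 0: 0.00626·164 - 0.191 = 0.0249P*, so P* = 0.835/0.0249 = 33.5.

R* ≈ 164, C* ≈ 10.4, P* ≈ 33.5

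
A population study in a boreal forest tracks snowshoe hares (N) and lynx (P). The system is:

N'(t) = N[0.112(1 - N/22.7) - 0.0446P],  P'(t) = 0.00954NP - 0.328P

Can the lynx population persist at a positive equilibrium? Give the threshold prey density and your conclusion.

The predator equation gives dP/dt > 0 only when N > 0.328/0.00954 = 34.4.
Without the predator, N → K = 22.7. Since 22.7 < 34.4, the predator cannot invade.

Threshold N = 34.4; K < 34.4, so no, the predator goes extinct.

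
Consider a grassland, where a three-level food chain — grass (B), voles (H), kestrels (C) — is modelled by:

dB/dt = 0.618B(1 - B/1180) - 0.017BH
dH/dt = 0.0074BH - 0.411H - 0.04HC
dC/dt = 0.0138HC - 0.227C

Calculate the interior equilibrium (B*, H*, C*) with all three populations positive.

B* ≈ 646, H* ≈ 16.4, C* ≈ 109

From dC/dt = 0: 0.0138H* = 0.227, so H* = 16.4.
From dB/dt = 0: 0.618(1 - B*/1180) = 0.017·16.4, giving B* = 1180·(1 - 0.452) = 646.
From dH/dt = 0: 0.0074·646 - 0.411 = 0.04C*, so C* = 4.37/0.04 = 109.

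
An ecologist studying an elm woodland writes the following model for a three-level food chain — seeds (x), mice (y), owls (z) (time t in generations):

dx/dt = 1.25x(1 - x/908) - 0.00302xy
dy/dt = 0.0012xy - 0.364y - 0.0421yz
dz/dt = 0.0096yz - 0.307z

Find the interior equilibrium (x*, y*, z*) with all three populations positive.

x* ≈ 838, y* ≈ 32, z* ≈ 15.2

From dz/dt = 0: 0.0096y* = 0.307, so y* = 32.
From dx/dt = 0: 1.25(1 - x*/908) = 0.00302·32, giving x* = 908·(1 - 0.0773) = 838.
From dy/dt = 0: 0.0012·838 - 0.364 = 0.0421z*, so z* = 0.641/0.0421 = 15.2.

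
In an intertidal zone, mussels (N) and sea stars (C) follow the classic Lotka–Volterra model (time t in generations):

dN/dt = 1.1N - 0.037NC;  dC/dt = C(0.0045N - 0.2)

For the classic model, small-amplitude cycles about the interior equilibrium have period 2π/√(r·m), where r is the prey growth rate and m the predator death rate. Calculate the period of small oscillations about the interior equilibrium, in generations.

Here r = 1.1 and m = 0.2, so r·m = 0.22.
ω = √0.22 = 0.469 per generation, hence T = 2π/ω ≈ 13.4 generations.

T ≈ 13.4 generations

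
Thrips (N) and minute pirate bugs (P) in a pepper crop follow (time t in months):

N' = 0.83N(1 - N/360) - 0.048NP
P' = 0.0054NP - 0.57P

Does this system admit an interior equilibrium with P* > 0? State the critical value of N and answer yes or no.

Threshold N = 106; K > 106, so yes, the predator persists.

The predator equation gives dP/dt > 0 only when N > 0.57/0.0054 = 106.
Without the predator, N → K = 360. Since 360 > 106, the predator can invade and persist.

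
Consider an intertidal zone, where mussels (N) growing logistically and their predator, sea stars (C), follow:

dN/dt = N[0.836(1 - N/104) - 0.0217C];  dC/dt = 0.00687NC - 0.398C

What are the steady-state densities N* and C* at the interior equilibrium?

N* ≈ 57.9, C* ≈ 17.1

From dC/dt = 0 with C > 0: 0.00687N* = 0.398, so N* = 57.9.
Substitute into dN/dt = 0: 0.836(1 - 57.9/104) = 0.0217C*.
The bracket is 0.443, giving C* = 0.37/0.0217 = 17.1.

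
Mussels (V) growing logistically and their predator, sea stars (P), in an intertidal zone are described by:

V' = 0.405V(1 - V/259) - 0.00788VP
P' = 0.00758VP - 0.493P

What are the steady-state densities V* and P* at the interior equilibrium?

From dP/dt = 0 with P > 0: 0.00758V* = 0.493, so V* = 65.
Substitute into dV/dt = 0: 0.405(1 - 65/259) = 0.00788P*.
The bracket is 0.749, giving P* = 0.303/0.00788 = 38.5.

V* ≈ 65, P* ≈ 38.5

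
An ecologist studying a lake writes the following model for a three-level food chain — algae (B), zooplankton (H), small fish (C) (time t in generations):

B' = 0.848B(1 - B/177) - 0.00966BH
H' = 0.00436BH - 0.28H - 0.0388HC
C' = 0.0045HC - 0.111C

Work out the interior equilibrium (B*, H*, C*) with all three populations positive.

From dC/dt = 0: 0.0045H* = 0.111, so H* = 24.7.
From dB/dt = 0: 0.848(1 - B*/177) = 0.00966·24.7, giving B* = 177·(1 - 0.281) = 127.
From dH/dt = 0: 0.00436·127 - 0.28 = 0.0388C*, so C* = 0.275/0.0388 = 7.08.

B* ≈ 127, H* ≈ 24.7, C* ≈ 7.08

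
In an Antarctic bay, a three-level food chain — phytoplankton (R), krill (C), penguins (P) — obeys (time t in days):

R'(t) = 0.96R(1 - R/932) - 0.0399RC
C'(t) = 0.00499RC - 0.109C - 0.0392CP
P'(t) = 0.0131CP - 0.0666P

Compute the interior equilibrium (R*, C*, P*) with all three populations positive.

From dP/dt = 0: 0.0131C* = 0.0666, so C* = 5.08.
From dR/dt = 0: 0.96(1 - R*/932) = 0.0399·5.08, giving R* = 932·(1 - 0.211) = 735.
From dC/dt = 0: 0.00499·735 - 0.109 = 0.0392P*, so P* = 3.56/0.0392 = 90.8.

R* ≈ 735, C* ≈ 5.08, P* ≈ 90.8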